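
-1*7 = -7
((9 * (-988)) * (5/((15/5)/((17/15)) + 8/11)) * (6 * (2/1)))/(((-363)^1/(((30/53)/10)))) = 9069840/367873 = 24.65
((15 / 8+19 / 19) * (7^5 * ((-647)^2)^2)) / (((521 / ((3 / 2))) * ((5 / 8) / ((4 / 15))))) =135476870029388482 / 13025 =10401295203791.82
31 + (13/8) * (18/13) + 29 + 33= 381/4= 95.25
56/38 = 28/19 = 1.47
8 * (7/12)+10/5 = 20/3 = 6.67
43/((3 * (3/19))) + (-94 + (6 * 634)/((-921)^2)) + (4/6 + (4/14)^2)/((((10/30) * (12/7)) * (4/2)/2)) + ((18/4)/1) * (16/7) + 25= 396370301/11875374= 33.38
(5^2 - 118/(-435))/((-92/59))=-648587/40020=-16.21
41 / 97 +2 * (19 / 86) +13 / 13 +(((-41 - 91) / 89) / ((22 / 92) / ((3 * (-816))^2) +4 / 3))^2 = 13844735162203821672486217 / 4463330222548049106876739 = 3.10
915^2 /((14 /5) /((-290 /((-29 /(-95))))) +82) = 1988409375 /194743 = 10210.43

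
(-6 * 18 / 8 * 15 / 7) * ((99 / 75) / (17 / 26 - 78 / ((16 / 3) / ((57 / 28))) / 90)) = -1111968 / 9407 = -118.21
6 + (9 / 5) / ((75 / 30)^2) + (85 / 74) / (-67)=3886363 / 619750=6.27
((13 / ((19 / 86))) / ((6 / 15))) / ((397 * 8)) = 2795 / 60344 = 0.05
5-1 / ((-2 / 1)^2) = 19 / 4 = 4.75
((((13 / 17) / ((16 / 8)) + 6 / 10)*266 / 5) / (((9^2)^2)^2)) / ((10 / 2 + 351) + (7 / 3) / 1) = 22211 / 6555656885625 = 0.00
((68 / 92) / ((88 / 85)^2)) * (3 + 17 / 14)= 7246675 / 2493568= 2.91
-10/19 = -0.53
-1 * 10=-10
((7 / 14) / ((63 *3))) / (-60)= -1 / 22680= -0.00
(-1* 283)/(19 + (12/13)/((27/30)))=-11037/781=-14.13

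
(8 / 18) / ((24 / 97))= 97 / 54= 1.80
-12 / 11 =-1.09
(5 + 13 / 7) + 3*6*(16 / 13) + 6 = 35.01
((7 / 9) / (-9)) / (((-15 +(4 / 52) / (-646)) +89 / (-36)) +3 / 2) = 117572 / 21729987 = 0.01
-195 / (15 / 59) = -767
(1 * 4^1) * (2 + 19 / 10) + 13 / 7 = 611 / 35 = 17.46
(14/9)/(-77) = -2/99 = -0.02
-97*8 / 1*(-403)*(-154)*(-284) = 13677471808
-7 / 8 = -0.88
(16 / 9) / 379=16 / 3411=0.00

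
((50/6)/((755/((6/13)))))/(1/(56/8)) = 70/1963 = 0.04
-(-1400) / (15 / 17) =4760 / 3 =1586.67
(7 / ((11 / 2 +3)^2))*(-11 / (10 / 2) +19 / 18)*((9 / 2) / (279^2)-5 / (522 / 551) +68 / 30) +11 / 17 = 551673821 / 562401225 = 0.98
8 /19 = 0.42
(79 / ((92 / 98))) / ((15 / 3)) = 3871 / 230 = 16.83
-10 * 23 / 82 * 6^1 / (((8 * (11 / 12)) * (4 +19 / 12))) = -12420 / 30217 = -0.41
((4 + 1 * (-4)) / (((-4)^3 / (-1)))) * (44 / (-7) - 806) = 0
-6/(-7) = 6/7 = 0.86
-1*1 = -1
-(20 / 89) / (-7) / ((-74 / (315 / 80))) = -45 / 26344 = -0.00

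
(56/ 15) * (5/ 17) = 1.10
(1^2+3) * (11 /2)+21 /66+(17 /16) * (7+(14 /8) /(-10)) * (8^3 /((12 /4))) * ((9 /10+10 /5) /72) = 714443 /9900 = 72.17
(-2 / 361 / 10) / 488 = -1 / 880840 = -0.00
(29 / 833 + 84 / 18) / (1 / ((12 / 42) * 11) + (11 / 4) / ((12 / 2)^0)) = 516956 / 337365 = 1.53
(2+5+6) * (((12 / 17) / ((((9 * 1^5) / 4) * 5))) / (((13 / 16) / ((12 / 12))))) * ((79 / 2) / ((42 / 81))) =45504 / 595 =76.48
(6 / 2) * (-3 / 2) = -9 / 2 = -4.50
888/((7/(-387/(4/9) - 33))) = -802530/7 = -114647.14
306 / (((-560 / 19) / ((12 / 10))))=-8721 / 700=-12.46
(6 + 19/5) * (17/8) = 833/40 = 20.82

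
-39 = -39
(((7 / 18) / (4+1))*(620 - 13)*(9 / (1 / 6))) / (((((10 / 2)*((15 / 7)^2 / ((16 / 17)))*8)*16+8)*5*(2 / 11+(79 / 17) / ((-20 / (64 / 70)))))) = -272535109 / 51232928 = -5.32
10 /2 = 5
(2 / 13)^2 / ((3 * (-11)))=-4 / 5577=-0.00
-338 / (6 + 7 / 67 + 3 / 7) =-79261 / 1532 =-51.74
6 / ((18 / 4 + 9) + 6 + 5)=12 / 49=0.24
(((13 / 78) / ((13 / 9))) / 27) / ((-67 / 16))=-8 / 7839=-0.00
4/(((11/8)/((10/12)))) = 80/33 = 2.42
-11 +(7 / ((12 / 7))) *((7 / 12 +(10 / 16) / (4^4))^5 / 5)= -5748711167398350705889 / 525299860536494653440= -10.94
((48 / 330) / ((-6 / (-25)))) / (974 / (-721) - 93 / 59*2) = -212695 / 1580469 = -0.13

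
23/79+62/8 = 2541/316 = 8.04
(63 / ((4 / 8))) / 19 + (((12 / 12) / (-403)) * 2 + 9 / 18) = 109137 / 15314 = 7.13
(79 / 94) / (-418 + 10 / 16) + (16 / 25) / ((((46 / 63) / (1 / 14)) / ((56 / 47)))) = 6549724 / 90236475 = 0.07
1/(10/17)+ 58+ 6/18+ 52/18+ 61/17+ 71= 210391/1530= 137.51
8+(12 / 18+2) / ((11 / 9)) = 112 / 11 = 10.18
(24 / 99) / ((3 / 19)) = 152 / 99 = 1.54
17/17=1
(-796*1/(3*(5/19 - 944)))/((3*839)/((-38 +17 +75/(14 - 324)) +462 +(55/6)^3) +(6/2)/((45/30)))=61319811842/889513355601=0.07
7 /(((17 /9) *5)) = 63 /85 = 0.74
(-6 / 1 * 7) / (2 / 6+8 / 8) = -63 / 2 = -31.50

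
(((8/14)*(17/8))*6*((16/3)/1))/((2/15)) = 2040/7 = 291.43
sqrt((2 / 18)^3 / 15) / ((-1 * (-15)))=sqrt(15) / 6075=0.00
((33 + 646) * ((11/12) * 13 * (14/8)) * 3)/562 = 679679/8992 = 75.59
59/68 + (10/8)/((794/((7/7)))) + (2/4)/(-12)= 33511/40494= 0.83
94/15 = 6.27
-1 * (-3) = 3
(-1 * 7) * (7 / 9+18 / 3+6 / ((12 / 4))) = -553 / 9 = -61.44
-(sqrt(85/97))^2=-85/97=-0.88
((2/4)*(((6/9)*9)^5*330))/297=4320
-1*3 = -3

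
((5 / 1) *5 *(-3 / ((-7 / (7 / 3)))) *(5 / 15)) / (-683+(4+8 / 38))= -475 / 38691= -0.01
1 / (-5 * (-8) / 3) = 3 / 40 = 0.08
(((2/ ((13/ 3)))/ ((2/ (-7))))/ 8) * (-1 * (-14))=-147/ 52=-2.83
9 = 9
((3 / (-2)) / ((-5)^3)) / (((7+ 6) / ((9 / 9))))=3 / 3250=0.00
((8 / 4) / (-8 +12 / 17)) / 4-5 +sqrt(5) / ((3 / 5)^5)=-1257 / 248 +3125* sqrt(5) / 243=23.69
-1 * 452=-452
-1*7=-7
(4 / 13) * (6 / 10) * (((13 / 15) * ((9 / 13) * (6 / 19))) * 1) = 0.03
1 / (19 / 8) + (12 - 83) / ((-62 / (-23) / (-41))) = 1272603 / 1178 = 1080.31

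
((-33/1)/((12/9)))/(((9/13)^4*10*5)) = -314171/145800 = -2.15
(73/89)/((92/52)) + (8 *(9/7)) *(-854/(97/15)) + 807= -550.89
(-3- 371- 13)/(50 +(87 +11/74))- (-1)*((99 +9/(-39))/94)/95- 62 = -12726632254/196366235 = -64.81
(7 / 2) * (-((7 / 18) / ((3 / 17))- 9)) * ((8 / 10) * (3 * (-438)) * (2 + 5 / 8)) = -1312759 / 20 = -65637.95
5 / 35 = 1 / 7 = 0.14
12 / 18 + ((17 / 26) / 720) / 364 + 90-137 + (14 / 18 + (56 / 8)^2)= 7823579 / 2271360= 3.44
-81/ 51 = -27/ 17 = -1.59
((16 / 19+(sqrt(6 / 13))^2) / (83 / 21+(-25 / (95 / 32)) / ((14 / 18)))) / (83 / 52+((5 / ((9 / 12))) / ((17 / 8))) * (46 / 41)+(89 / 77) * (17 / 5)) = -0.02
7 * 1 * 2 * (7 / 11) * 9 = 882 / 11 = 80.18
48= 48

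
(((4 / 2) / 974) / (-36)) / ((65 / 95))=-19 / 227916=-0.00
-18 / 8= -9 / 4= -2.25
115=115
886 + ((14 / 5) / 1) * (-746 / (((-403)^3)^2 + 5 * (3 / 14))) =886.00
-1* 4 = -4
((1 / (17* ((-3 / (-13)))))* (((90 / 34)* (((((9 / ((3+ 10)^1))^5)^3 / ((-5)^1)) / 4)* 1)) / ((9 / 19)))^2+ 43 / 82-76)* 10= -245123220118569206464487195540633313609105 / 324771435376824223510360379550682805672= -754.76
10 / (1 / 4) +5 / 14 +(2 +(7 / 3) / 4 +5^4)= 56107 / 84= 667.94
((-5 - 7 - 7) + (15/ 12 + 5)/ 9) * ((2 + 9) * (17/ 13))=-263.32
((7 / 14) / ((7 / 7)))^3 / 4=1 / 32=0.03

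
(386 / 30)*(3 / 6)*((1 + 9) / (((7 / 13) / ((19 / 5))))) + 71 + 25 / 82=4522957 / 8610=525.31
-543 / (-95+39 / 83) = 45069 / 7846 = 5.74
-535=-535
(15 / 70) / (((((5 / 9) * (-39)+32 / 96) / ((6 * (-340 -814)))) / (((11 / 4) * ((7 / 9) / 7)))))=21.25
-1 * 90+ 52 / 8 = -167 / 2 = -83.50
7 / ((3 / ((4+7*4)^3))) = 229376 / 3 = 76458.67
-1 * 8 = -8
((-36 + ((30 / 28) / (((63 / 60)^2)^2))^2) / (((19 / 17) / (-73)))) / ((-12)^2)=2250330254883049 / 140852328260364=15.98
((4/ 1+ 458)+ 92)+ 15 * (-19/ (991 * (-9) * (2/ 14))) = 554.22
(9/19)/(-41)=-9/779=-0.01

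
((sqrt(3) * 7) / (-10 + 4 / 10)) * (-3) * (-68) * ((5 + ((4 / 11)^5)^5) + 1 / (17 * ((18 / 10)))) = -1459976625874597751514233757985 * sqrt(3) / 1950247069809906996752944518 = -1296.63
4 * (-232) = -928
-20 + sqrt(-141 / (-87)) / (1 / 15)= -20 + 15* sqrt(1363) / 29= -0.90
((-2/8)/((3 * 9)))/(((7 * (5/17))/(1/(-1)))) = 17/3780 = 0.00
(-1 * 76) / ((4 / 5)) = -95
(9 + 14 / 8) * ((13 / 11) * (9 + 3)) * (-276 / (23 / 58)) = -1167192 / 11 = -106108.36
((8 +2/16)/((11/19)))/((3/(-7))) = -8645/264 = -32.75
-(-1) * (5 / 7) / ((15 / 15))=5 / 7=0.71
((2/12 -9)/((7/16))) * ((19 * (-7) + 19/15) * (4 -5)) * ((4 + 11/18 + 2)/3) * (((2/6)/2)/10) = -97.69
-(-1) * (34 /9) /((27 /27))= 34 /9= 3.78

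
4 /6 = 0.67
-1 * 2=-2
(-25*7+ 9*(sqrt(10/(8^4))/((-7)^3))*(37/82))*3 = -525 - 999*sqrt(10)/1800064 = -525.00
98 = 98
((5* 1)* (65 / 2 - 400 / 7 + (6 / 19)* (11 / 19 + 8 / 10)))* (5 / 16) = -3058605 / 80864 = -37.82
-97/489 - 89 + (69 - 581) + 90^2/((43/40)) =145794602/21027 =6933.69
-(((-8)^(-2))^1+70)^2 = -20079361 /4096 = -4902.19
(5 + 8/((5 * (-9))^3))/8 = 455617/729000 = 0.62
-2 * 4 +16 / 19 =-136 / 19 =-7.16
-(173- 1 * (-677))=-850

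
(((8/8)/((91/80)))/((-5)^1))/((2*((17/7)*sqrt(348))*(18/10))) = -20*sqrt(87)/173043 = -0.00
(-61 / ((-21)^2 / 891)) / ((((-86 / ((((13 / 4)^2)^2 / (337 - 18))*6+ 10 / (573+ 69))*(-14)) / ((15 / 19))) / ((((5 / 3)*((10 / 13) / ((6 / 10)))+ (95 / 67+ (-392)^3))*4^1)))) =41162723.13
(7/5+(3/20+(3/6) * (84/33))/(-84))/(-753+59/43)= -1099037/597273600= -0.00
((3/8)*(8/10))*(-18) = -5.40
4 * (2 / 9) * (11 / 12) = 22 / 27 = 0.81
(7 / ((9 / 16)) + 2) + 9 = 211 / 9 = 23.44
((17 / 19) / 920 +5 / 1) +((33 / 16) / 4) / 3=723371 / 139840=5.17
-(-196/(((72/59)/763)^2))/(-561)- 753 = -99847457329/727056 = -137331.18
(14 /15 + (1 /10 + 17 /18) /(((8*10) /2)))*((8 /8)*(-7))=-12089 /1800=-6.72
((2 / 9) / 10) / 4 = 1 / 180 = 0.01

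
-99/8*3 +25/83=-24451/664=-36.82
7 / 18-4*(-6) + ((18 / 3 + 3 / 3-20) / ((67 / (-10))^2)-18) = 492835 / 80802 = 6.10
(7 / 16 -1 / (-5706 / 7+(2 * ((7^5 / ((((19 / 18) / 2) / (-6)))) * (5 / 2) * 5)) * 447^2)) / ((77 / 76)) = 1205925980836121 / 2792670692455908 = 0.43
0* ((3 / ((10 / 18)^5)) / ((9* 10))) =0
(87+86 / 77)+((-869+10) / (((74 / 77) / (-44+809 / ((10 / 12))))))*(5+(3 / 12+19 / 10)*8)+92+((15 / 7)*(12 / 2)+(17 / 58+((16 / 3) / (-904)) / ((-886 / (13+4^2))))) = -308353410745644101 / 16767262050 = -18390206.45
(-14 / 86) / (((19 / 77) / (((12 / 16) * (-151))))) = 244167 / 3268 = 74.71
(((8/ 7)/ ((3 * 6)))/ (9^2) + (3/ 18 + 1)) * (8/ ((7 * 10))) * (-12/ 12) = -4766/ 35721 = -0.13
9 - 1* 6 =3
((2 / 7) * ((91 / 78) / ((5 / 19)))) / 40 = 19 / 600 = 0.03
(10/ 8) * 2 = 5/ 2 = 2.50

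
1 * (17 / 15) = 1.13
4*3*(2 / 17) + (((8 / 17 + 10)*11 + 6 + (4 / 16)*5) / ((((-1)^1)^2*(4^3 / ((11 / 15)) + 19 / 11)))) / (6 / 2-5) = 8763 / 12104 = 0.72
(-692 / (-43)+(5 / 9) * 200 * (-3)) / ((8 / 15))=-51155 / 86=-594.83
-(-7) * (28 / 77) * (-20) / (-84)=20 / 33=0.61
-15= -15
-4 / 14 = -2 / 7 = -0.29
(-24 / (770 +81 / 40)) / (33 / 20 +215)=-19200 / 133807373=-0.00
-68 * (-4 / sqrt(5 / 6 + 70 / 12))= 136 * sqrt(15) / 5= 105.35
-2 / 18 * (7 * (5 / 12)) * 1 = -35 / 108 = -0.32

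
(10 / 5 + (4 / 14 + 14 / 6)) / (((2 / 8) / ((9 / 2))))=83.14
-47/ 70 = -0.67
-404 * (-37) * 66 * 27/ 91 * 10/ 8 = 33296670/ 91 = 365897.47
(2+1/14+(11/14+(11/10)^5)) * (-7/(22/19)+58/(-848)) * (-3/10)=53505950913/6529600000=8.19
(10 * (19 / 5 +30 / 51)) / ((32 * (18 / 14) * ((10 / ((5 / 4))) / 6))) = 2611 / 3264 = 0.80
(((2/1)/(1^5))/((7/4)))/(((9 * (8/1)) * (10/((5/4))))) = 1/504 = 0.00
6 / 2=3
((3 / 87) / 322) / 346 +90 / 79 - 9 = -2006418629 / 255244892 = -7.86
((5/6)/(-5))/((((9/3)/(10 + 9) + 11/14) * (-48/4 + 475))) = -133/348639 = -0.00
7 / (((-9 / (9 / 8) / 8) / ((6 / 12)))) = -7 / 2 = -3.50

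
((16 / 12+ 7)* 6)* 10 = 500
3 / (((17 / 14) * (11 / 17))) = 42 / 11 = 3.82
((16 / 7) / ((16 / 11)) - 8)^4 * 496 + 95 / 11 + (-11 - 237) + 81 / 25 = 559169343466 / 660275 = 846873.41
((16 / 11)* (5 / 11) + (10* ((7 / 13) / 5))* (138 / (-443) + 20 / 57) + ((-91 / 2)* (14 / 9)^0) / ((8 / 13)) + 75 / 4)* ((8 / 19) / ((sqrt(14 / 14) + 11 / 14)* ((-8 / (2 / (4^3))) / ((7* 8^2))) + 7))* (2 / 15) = -1696648798957 / 3316803819615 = -0.51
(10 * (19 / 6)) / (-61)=-0.52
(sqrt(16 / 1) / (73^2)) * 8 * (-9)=-288 / 5329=-0.05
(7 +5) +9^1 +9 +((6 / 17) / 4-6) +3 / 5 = 4197 / 170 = 24.69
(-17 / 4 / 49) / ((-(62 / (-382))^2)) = 620177 / 188356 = 3.29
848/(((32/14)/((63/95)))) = 23373/95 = 246.03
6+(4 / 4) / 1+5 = 12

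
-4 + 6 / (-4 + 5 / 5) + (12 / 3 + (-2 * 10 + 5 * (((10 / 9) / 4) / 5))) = -391 / 18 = -21.72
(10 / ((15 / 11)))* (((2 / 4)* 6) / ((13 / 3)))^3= 5346 / 2197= 2.43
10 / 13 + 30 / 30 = 23 / 13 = 1.77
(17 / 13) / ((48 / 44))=187 / 156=1.20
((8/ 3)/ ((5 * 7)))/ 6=4/ 315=0.01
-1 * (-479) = 479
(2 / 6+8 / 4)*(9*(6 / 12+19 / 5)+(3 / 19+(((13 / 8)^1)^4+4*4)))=168417193 / 1167360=144.27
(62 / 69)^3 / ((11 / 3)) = 238328 / 1204533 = 0.20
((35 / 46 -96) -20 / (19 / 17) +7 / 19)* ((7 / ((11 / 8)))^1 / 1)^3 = -8654093056 / 581647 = -14878.60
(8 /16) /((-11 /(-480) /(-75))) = -18000 /11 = -1636.36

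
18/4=9/2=4.50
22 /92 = 11 /46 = 0.24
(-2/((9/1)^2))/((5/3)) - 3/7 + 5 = 4306/945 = 4.56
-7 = -7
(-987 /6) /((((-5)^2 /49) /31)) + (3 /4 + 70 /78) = -38974153 /3900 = -9993.37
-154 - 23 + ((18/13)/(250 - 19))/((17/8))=-177.00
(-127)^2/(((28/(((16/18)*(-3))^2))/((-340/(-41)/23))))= 87741760/59409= 1476.91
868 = 868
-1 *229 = -229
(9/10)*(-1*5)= -9/2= -4.50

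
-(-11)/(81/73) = 9.91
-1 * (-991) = 991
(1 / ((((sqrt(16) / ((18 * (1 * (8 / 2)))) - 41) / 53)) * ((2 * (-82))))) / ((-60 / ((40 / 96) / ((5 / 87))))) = -4611 / 4834720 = -0.00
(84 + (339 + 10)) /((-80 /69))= -29877 /80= -373.46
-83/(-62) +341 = 21225/62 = 342.34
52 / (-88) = -13 / 22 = -0.59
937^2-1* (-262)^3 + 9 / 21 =132038882 / 7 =18862697.43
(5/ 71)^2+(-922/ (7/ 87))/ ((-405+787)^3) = 4675330313/ 983501055908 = 0.00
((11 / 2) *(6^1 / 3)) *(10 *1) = 110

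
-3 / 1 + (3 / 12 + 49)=185 / 4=46.25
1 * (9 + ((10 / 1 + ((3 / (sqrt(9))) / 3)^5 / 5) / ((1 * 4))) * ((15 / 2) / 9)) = 64639 / 5832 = 11.08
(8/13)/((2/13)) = 4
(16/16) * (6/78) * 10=10/13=0.77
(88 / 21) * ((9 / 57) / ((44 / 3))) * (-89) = -534 / 133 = -4.02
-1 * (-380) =380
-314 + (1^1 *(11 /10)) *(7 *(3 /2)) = -6049 /20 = -302.45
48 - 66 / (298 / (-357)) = 18933 / 149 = 127.07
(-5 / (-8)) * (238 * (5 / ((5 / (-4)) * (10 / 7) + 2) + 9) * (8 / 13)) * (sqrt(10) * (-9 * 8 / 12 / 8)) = -57715 * sqrt(10) / 26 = -7019.65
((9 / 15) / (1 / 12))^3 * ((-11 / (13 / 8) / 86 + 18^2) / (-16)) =-528005952 / 69875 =-7556.44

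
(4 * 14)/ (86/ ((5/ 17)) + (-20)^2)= 140/ 1731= 0.08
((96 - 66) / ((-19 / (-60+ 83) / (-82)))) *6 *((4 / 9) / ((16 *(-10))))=-943 / 19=-49.63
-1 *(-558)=558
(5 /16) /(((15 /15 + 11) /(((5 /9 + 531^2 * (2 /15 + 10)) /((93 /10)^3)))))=92.50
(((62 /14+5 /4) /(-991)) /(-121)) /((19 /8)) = 318 /15948163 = 0.00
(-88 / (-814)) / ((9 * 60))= 1 / 4995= 0.00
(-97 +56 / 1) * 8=-328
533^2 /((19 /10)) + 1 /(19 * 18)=51136021 /342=149520.53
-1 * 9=-9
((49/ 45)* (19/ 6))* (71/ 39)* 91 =462707/ 810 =571.24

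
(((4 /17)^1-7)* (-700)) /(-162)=-40250 /1377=-29.23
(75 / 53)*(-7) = -525 / 53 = -9.91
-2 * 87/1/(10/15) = -261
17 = 17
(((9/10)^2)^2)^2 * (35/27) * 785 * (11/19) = 253.60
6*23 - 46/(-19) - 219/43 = 110563/817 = 135.33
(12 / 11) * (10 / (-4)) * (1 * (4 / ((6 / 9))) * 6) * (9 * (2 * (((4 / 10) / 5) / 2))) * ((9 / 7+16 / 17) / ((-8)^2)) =-12879 / 5236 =-2.46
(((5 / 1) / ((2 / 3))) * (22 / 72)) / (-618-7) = -11 / 3000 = -0.00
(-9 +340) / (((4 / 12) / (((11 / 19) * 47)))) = 513381 / 19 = 27020.05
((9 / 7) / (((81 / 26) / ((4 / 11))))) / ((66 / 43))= 2236 / 22869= 0.10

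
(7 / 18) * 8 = 28 / 9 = 3.11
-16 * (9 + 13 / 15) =-2368 / 15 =-157.87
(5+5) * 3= 30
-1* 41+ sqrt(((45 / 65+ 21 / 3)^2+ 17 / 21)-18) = -41+ sqrt(3128811) / 273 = -34.52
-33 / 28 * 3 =-99 / 28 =-3.54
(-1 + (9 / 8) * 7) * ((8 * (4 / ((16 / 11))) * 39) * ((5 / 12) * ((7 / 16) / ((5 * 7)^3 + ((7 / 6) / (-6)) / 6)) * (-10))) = -5308875 / 21167984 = -0.25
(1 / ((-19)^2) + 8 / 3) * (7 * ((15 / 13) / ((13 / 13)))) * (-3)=-303555 / 4693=-64.68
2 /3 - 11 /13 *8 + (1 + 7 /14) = -359 /78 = -4.60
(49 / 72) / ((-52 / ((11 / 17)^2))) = -5929 / 1082016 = -0.01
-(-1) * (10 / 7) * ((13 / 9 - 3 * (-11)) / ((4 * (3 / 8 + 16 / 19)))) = 23560 / 2331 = 10.11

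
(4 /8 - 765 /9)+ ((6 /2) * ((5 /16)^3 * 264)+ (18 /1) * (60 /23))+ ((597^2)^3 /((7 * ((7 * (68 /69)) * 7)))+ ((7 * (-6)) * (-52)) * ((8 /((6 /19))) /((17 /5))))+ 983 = 9196718283051066778615 /68665856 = 133934371735656.61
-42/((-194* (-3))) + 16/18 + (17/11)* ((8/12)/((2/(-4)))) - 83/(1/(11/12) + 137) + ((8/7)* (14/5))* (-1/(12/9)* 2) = -484646938/72934785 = -6.64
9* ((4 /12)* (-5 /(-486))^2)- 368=-28973351 /78732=-368.00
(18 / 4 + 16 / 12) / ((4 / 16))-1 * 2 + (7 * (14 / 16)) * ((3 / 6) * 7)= 42.77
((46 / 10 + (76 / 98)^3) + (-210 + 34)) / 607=-100550833 / 357064715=-0.28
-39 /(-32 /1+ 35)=-13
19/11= 1.73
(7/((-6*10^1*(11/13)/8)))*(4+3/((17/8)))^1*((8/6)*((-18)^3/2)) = 21700224/935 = 23208.80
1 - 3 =-2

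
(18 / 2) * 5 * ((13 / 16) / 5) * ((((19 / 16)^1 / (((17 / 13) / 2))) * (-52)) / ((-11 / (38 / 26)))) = 549081 / 5984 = 91.76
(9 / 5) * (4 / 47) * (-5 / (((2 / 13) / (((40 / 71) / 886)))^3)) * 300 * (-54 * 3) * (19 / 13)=0.00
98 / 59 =1.66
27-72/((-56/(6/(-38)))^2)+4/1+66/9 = 16273637/424536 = 38.33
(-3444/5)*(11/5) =-37884/25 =-1515.36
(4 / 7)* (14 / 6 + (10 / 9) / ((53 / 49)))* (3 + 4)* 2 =26.88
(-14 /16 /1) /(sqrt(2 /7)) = -7* sqrt(14) /16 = -1.64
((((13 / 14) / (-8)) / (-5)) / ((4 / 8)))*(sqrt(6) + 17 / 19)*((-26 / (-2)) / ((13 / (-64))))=-9.94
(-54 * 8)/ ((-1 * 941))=432/ 941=0.46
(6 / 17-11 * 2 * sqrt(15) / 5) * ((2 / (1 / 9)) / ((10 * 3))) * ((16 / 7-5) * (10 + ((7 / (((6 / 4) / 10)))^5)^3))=-1182317526239372902400001090516932 / 189724437 + 13005492788633101926400011995686252 * sqrt(15) / 167403915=294657598855527727950345300.00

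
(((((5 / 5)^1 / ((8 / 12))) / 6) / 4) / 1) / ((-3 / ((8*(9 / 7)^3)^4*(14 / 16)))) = -3012581722464 / 1977326743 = -1523.56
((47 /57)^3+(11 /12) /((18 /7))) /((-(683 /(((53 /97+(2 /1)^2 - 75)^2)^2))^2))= -29928038242614209441719221210724512 /25077029125090167822953011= -1193444330.80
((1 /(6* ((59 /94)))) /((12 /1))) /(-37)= -47 /78588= -0.00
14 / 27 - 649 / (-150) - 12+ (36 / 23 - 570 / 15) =-1353457 / 31050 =-43.59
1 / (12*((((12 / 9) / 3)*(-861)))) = -1 / 4592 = -0.00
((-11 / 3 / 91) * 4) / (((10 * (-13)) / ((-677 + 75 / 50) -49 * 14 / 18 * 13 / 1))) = -33121 / 22815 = -1.45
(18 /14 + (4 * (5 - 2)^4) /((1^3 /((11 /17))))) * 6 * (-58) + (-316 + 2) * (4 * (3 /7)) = -8799204 /119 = -73942.89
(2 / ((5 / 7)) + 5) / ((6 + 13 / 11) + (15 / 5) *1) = 429 / 560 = 0.77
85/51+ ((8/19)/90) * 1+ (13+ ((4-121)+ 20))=-70391/855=-82.33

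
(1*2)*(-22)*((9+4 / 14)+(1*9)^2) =-27808 / 7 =-3972.57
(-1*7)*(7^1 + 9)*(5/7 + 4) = -528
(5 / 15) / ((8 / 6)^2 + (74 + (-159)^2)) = 3 / 228211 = 0.00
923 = 923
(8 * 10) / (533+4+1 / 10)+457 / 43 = 10.78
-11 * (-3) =33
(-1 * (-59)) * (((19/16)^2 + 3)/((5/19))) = 1265609/1280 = 988.76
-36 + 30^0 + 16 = -19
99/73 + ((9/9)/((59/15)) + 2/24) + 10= 11.69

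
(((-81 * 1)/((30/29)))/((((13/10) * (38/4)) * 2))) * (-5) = 15.85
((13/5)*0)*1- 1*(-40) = 40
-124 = -124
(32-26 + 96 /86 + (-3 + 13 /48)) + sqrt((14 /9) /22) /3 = sqrt(77) /99 + 9055 /2064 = 4.48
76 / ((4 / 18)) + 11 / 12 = 4115 / 12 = 342.92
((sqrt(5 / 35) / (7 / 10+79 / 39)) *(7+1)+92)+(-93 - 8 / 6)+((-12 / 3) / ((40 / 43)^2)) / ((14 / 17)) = -133499 / 16800+3120 *sqrt(7) / 7441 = -6.84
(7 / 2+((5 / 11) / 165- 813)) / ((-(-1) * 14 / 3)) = -587695 / 3388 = -173.46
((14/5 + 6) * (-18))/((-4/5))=198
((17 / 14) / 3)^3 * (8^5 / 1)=20123648 / 9261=2172.95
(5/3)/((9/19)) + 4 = 203/27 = 7.52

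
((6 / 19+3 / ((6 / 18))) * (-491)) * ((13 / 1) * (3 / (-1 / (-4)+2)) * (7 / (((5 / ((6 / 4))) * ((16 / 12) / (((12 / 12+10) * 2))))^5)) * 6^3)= -356255052454.71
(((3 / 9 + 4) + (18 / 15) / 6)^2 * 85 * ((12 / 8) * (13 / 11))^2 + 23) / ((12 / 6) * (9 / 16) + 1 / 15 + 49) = 80042472 / 728783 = 109.83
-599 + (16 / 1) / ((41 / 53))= -23711 / 41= -578.32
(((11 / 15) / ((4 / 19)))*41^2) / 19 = 18491 / 60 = 308.18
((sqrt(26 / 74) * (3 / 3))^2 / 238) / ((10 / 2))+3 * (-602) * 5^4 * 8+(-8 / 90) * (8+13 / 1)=-1192772946529 / 132090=-9030001.87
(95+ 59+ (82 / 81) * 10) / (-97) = -13294 / 7857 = -1.69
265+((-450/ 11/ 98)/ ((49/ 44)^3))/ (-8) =1527890065/ 5764801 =265.04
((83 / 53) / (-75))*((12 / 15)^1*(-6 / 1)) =664 / 6625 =0.10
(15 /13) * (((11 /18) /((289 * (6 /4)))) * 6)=110 /11271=0.01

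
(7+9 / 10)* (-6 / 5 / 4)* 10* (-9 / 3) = 711 / 10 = 71.10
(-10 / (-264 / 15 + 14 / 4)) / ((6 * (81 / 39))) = 650 / 11421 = 0.06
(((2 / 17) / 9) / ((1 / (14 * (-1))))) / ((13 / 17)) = -28 / 117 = -0.24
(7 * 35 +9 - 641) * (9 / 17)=-204.88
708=708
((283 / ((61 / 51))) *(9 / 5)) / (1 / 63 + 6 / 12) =16367022 / 19825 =825.57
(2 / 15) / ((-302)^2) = 1 / 684030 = 0.00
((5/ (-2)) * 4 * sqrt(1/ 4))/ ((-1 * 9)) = 5/ 9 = 0.56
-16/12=-4/3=-1.33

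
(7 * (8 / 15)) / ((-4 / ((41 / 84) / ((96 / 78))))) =-533 / 1440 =-0.37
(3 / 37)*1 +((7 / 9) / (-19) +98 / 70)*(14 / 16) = 160739 / 126540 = 1.27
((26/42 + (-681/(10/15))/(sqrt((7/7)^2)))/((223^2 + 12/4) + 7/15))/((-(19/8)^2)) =6860320/1885109149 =0.00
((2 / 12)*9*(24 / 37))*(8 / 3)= 96 / 37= 2.59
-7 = -7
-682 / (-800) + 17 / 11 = 10551 / 4400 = 2.40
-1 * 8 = -8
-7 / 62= -0.11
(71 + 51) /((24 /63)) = 1281 /4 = 320.25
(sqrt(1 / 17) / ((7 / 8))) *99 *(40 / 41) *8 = 253440 *sqrt(17) / 4879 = 214.18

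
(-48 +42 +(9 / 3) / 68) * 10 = -2025 / 34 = -59.56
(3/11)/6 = 1/22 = 0.05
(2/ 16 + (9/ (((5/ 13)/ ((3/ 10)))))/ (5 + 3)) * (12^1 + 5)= 6817/ 400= 17.04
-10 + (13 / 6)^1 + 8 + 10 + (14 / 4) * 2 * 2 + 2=157 / 6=26.17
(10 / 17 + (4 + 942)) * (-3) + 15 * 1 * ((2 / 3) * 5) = -47426 / 17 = -2789.76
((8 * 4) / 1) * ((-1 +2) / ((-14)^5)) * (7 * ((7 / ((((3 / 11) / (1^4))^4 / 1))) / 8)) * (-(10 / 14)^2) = 366025 / 10890936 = 0.03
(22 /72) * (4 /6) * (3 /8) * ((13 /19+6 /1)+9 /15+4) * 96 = 23584 /285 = 82.75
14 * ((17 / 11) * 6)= 1428 / 11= 129.82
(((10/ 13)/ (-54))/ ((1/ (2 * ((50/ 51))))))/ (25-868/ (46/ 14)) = 11500/ 98473401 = 0.00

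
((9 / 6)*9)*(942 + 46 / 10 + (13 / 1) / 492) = 20958309 / 1640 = 12779.46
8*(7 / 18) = 28 / 9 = 3.11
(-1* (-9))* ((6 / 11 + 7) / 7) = 747 / 77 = 9.70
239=239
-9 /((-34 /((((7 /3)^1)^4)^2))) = 5764801 /24786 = 232.58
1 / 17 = 0.06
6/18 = 1/3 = 0.33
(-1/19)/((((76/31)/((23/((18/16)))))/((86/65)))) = -122636/211185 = -0.58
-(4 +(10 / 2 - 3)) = -6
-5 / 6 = -0.83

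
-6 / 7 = -0.86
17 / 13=1.31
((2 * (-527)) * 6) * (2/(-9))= 4216/3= 1405.33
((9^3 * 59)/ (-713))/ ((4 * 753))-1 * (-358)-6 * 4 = 239080231/ 715852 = 333.98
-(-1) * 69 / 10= 6.90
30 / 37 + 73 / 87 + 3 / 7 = 46834 / 22533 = 2.08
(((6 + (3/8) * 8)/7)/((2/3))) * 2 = 27/7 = 3.86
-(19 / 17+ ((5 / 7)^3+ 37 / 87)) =-967601 / 507297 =-1.91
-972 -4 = -976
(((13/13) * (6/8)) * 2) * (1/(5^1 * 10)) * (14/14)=3/100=0.03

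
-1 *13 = -13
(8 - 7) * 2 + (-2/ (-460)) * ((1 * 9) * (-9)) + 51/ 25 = 4241/ 1150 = 3.69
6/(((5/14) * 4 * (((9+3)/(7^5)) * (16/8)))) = 117649/40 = 2941.22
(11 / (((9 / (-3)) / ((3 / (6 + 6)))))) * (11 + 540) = -6061 / 12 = -505.08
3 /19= 0.16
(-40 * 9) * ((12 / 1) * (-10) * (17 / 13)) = 734400 / 13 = 56492.31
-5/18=-0.28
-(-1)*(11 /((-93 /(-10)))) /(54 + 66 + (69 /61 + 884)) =6710 /5702109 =0.00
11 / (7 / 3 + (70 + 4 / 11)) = 363 / 2399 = 0.15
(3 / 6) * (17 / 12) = 17 / 24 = 0.71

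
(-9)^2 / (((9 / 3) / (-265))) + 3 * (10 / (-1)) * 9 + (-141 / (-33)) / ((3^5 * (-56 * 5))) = -7425.00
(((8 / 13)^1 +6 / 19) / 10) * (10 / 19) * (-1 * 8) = -0.39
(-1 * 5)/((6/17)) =-85/6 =-14.17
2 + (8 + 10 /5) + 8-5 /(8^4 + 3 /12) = 65536 /3277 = 20.00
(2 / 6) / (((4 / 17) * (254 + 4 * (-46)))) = 17 / 840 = 0.02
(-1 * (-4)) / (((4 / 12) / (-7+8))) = 12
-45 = -45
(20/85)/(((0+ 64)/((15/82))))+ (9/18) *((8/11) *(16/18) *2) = 1428941/2208096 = 0.65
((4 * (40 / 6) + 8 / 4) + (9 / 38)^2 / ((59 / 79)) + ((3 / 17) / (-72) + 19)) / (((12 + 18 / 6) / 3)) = 414854351 / 43449960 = 9.55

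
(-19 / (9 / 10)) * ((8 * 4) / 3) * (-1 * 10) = 60800 / 27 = 2251.85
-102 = -102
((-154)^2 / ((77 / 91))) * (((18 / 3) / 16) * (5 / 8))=105105 / 16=6569.06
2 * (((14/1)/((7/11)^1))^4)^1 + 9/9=468513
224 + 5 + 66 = 295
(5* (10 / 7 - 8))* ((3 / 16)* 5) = -1725 / 56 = -30.80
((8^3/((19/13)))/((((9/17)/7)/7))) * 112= 620978176/171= 3631451.32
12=12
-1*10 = -10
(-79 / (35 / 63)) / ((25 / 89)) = -63279 / 125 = -506.23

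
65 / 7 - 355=-2420 / 7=-345.71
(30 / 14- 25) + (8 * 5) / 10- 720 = -5172 / 7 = -738.86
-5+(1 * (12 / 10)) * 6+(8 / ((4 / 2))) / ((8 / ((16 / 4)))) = 21 / 5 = 4.20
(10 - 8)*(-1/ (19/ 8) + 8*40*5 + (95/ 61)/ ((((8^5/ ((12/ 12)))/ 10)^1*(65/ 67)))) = 394868545639/ 123428864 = 3199.16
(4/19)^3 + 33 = 226411/6859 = 33.01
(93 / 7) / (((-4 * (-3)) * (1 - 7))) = -31 / 168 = -0.18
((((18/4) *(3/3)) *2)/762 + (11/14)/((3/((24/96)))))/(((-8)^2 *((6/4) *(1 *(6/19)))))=31331/12289536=0.00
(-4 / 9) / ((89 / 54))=-0.27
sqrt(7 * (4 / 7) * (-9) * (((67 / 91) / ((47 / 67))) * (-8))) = 804 * sqrt(8554) / 4277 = 17.39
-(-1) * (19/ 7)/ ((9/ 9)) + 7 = 68/ 7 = 9.71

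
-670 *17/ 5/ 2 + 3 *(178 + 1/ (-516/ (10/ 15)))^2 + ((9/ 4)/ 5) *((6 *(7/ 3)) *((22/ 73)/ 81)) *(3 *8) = 6845031730769/ 72887580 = 93912.18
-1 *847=-847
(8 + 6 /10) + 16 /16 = 48 /5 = 9.60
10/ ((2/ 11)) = 55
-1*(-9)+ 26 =35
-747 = -747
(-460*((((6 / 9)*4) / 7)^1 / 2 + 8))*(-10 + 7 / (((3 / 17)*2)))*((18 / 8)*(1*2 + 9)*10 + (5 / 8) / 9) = -9172015.65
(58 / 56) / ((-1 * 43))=-29 / 1204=-0.02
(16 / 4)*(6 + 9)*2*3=360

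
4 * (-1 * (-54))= 216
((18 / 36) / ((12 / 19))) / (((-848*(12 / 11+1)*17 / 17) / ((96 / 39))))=-209 / 190164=-0.00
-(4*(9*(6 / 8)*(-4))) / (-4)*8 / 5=-216 / 5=-43.20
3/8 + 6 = 51/8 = 6.38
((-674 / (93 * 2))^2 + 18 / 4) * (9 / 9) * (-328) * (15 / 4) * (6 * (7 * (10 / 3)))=-8752897300 / 2883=-3036037.91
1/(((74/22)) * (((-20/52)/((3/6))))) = -0.39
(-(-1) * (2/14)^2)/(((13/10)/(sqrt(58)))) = 10 * sqrt(58)/637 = 0.12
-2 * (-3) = 6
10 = 10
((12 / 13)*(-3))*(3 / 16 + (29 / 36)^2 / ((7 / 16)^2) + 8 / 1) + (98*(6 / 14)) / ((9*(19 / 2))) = -13755433 / 435708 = -31.57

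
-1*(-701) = 701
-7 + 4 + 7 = 4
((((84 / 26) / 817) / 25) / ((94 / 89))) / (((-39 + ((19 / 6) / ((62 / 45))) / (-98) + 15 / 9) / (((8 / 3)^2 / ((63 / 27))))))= -207653376 / 16995807309325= -0.00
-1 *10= -10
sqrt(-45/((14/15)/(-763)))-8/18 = -4/9 + 15 * sqrt(654)/2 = 191.36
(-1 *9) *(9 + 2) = -99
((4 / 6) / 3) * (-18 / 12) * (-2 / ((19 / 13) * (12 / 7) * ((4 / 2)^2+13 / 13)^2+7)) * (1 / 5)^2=182 / 475275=0.00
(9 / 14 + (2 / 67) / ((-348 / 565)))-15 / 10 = -73903 / 81606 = -0.91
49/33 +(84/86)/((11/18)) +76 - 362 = -401459/1419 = -282.92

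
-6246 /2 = -3123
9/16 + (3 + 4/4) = 73/16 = 4.56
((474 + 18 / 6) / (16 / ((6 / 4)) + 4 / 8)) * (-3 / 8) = -4293 / 268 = -16.02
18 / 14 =9 / 7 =1.29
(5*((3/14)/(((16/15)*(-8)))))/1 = -225/1792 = -0.13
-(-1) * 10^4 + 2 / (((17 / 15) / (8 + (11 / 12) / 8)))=2723895 / 272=10014.32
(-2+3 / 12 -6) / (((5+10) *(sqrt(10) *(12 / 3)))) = -31 *sqrt(10) / 2400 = -0.04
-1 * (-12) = 12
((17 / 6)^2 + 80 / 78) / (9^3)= 4237 / 341172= 0.01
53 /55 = 0.96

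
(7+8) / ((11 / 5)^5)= 0.29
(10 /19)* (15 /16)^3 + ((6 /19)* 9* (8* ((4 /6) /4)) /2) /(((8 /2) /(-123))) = -2250261 /38912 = -57.83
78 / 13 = 6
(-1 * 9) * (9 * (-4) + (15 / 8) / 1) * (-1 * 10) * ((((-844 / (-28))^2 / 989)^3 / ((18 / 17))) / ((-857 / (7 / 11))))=1.67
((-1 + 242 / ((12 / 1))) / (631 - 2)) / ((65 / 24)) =92 / 8177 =0.01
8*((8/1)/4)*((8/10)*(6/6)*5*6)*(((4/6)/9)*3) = 256/3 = 85.33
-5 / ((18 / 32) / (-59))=524.44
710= 710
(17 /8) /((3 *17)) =1 /24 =0.04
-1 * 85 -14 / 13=-1119 / 13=-86.08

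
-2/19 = -0.11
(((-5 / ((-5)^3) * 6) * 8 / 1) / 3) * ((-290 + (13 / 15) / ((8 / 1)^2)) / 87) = -2.13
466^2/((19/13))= 2823028/19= 148580.42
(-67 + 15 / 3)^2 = 3844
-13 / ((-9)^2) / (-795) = 13 / 64395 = 0.00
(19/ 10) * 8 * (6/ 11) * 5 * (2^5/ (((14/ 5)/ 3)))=109440/ 77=1421.30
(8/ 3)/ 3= 8/ 9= 0.89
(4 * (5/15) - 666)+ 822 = 472/3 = 157.33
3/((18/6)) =1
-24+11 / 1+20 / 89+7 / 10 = -10747 / 890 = -12.08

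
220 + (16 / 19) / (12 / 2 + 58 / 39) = 305296 / 1387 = 220.11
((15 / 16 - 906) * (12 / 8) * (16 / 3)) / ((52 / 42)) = -304101 / 52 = -5848.10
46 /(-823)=-46 /823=-0.06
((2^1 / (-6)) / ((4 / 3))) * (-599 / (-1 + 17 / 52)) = -7787 / 35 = -222.49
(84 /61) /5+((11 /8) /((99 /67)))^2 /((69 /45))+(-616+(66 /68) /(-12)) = -126784282123 /206072640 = -615.24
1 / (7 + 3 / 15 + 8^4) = 5 / 20516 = 0.00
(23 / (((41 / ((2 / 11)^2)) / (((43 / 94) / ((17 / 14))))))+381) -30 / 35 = 10547969423 / 27746873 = 380.15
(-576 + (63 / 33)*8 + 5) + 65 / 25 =-30422 / 55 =-553.13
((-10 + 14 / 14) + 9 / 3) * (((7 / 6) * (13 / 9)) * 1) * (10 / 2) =-455 / 9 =-50.56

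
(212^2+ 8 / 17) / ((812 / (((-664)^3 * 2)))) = -111840585746432 / 3451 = -32408167414.21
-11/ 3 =-3.67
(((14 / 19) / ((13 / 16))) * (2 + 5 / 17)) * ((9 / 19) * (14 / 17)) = 84672 / 104329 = 0.81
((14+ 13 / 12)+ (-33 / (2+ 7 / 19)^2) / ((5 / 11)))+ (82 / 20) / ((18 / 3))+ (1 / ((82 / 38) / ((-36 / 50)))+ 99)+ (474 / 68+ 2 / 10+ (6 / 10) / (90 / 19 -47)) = 205229300134 / 1888957125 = 108.65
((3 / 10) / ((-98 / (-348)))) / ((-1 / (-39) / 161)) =234117 / 35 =6689.06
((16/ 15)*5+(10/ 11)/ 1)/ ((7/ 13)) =2678/ 231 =11.59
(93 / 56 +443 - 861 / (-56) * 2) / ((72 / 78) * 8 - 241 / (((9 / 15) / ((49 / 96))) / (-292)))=3114891 / 392284319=0.01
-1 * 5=-5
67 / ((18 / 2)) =67 / 9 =7.44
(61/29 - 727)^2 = 441924484/841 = 525475.01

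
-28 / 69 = -0.41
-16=-16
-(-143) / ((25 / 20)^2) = 2288 / 25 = 91.52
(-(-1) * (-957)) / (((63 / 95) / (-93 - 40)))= 575795 / 3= 191931.67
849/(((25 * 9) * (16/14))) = 1981/600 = 3.30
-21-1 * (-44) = 23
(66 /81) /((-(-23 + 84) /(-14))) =308 /1647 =0.19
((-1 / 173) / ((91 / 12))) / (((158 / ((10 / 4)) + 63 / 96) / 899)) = -1726080 / 160846231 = -0.01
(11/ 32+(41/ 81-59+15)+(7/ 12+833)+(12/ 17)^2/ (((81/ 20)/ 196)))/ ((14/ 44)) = 6711841697/ 2621808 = 2560.01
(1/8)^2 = 1/64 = 0.02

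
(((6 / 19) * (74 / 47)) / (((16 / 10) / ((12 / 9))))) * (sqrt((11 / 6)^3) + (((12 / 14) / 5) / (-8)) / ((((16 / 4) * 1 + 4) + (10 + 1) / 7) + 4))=-111 / 169670 + 2035 * sqrt(66) / 16074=1.03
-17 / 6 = -2.83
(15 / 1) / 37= 15 / 37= 0.41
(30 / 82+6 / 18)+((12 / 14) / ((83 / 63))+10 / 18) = 58355 / 30627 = 1.91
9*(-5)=-45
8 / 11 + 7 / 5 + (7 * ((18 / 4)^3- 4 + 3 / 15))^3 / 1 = 160798712161961 / 704000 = 228407261.59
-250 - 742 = -992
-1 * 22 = -22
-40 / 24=-5 / 3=-1.67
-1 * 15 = -15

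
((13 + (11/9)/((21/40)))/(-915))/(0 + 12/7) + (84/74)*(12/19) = 147379249/208411380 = 0.71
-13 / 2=-6.50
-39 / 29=-1.34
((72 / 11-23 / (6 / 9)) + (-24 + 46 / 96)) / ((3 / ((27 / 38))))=-81537 / 6688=-12.19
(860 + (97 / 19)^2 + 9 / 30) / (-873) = -1066591 / 1050510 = -1.02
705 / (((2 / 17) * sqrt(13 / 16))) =23970 * sqrt(13) / 13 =6648.08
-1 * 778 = -778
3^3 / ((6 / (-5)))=-45 / 2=-22.50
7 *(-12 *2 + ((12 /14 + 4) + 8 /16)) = -261 /2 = -130.50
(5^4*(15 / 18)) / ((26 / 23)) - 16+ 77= 81391 / 156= 521.74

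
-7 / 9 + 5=38 / 9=4.22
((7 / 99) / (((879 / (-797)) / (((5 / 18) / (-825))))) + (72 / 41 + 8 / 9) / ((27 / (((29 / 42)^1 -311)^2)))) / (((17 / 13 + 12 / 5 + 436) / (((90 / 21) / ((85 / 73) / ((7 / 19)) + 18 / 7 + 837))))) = 69721677117358646185 / 639069672838841795628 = 0.11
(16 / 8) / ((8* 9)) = 1 / 36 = 0.03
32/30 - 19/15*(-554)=3514/5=702.80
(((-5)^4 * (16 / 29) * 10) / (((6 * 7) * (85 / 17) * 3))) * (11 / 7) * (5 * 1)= 550000 / 12789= 43.01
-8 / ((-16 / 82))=41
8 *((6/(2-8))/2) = -4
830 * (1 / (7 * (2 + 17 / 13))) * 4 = 43160 / 301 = 143.39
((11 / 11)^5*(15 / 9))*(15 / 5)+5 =10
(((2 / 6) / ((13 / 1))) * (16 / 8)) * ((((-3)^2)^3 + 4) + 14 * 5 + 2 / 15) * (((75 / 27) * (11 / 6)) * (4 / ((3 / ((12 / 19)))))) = 10601360 / 60021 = 176.63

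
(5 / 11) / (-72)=-5 / 792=-0.01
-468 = -468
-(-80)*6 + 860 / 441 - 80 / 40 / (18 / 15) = 211805 / 441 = 480.28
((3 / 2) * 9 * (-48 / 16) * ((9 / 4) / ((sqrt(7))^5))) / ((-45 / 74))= 2997 * sqrt(7) / 6860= 1.16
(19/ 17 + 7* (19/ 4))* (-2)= -2337/ 34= -68.74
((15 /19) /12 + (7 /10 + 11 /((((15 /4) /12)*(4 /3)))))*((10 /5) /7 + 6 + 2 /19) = 877455 /5054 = 173.62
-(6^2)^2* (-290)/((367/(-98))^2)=3609567360/134689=26799.27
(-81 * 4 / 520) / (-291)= 27 / 12610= 0.00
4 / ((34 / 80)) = 160 / 17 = 9.41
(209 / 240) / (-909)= -209 / 218160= -0.00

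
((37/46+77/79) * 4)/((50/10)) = 2586/1817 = 1.42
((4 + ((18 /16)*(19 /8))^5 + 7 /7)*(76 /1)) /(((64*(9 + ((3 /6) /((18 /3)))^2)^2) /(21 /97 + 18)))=412208293412164023 /10950440095055872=37.64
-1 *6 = -6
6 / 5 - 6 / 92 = 261 / 230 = 1.13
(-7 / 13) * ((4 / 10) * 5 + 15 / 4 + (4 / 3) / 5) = -3.24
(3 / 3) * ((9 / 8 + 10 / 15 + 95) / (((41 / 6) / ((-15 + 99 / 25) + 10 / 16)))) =-4838809 / 32800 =-147.52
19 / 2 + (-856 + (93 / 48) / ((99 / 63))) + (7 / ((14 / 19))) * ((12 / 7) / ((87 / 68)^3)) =-226478615653 / 270425232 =-837.49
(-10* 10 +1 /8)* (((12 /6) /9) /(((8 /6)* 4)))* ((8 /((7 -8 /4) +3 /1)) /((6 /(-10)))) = 3995 /576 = 6.94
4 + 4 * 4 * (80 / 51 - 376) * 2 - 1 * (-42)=-608726 / 51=-11935.80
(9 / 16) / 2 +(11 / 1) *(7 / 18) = 1313 / 288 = 4.56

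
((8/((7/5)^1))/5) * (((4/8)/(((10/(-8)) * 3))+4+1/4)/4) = 247/210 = 1.18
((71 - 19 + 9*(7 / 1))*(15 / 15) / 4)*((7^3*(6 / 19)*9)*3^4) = 86266215 / 38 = 2270163.55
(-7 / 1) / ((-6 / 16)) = 56 / 3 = 18.67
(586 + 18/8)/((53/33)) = 77649/212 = 366.27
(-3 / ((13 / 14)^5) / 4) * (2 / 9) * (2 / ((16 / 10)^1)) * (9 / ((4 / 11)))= -2773155 / 371293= -7.47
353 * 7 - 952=1519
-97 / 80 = -1.21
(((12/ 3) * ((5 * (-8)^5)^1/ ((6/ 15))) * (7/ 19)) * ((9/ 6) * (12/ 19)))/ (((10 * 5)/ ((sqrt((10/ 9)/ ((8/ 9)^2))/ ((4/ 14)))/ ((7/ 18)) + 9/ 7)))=-13934592 * sqrt(10)/ 361 -5308416/ 361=-136768.60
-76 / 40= -19 / 10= -1.90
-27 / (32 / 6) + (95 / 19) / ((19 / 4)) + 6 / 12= -1067 / 304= -3.51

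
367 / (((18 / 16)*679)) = 2936 / 6111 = 0.48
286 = 286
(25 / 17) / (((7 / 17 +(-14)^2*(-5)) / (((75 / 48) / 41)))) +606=6620166383 / 10924368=606.00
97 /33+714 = 23659 /33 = 716.94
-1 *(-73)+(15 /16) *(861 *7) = 91573 /16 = 5723.31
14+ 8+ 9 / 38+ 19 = 1567 / 38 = 41.24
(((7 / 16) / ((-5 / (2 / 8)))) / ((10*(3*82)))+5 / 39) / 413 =437303 / 1408825600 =0.00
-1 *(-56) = 56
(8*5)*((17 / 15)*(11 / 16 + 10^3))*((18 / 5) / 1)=816561 / 5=163312.20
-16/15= -1.07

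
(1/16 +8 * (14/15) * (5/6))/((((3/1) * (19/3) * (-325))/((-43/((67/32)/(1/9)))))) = 15566/6702345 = 0.00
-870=-870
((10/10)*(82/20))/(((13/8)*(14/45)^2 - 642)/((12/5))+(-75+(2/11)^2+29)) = -4822092/368597663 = -0.01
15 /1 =15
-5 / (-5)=1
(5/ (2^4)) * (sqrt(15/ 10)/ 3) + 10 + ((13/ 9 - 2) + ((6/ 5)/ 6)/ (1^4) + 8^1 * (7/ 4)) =5 * sqrt(6)/ 96 + 1064/ 45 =23.77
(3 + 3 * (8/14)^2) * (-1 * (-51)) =9945/49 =202.96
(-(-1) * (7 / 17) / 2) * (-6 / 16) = -21 / 272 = -0.08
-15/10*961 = -2883/2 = -1441.50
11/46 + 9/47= 931/2162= 0.43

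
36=36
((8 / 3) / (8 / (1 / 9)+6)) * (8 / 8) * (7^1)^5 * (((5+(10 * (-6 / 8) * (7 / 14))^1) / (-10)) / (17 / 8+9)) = -67228 / 10413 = -6.46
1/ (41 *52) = 1/ 2132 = 0.00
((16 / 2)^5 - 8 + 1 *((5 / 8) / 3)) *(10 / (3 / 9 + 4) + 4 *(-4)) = -69975805 / 156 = -448562.85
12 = 12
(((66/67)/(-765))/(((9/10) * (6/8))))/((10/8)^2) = -2816/2306475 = -0.00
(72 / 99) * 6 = 48 / 11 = 4.36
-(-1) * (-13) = -13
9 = 9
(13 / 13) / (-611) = -1 / 611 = -0.00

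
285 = 285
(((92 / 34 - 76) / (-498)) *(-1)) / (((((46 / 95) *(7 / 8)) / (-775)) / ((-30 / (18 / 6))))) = -262105000 / 97359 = -2692.15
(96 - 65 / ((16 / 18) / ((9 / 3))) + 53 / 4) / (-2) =881 / 16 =55.06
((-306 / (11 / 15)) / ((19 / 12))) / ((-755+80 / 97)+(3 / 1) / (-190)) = 17809200 / 50965717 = 0.35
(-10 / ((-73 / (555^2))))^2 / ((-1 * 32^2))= -2371985015625 / 1364224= -1738706.41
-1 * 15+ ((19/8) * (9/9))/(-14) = -1699/112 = -15.17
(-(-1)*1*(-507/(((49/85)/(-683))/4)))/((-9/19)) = -745658420/147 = -5072506.26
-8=-8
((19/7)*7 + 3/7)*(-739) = -100504/7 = -14357.71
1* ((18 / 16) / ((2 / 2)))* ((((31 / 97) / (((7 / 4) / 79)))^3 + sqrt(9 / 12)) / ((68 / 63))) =3130.74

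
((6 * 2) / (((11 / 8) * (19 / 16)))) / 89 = 1536 / 18601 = 0.08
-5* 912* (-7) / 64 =1995 / 4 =498.75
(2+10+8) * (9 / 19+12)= 249.47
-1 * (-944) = 944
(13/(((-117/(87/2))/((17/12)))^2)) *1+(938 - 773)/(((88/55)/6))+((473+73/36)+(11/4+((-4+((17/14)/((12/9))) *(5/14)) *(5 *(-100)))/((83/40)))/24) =310918379081/274083264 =1134.39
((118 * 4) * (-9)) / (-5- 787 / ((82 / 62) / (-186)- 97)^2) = 1329048785324952 / 1590488155217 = 835.62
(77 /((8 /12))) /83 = 1.39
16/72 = 0.22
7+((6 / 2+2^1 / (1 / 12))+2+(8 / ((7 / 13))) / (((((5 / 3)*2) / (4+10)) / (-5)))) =-276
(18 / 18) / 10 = 1 / 10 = 0.10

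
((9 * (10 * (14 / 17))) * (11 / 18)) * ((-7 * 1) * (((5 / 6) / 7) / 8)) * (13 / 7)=-3575 / 408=-8.76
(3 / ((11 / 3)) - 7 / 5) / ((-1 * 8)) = 4 / 55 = 0.07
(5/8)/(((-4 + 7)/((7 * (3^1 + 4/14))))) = 115/24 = 4.79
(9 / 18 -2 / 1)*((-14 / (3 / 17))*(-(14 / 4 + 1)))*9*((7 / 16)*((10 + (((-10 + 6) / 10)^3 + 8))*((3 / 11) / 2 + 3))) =-118612.93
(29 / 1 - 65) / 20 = -9 / 5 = -1.80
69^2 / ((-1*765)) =-529 / 85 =-6.22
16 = 16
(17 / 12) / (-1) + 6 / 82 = -661 / 492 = -1.34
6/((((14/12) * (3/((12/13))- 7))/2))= -96/35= -2.74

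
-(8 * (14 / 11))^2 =-12544 / 121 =-103.67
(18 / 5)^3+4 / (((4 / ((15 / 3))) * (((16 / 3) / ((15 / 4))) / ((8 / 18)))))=48.22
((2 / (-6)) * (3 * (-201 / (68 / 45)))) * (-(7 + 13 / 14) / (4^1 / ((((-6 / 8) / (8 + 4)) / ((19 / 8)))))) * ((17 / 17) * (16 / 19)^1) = 1003995 / 171836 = 5.84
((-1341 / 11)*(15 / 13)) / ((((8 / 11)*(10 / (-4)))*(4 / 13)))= 251.44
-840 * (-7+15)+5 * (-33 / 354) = -793015 / 118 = -6720.47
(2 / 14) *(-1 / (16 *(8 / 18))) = -9 / 448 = -0.02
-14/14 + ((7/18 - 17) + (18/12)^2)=-553/36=-15.36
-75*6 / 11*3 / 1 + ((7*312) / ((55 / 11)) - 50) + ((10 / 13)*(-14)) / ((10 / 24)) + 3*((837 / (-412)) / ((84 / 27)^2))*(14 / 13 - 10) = 14079058309 / 57737680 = 243.85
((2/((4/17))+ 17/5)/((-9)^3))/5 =-119/36450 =-0.00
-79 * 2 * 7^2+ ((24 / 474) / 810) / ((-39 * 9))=-86944556792 / 11230245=-7742.00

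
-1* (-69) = 69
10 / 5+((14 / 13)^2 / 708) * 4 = 2.01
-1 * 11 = -11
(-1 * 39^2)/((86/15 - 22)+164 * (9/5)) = -22815/4184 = -5.45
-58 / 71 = -0.82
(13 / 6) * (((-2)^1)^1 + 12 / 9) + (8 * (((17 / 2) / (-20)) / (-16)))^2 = -80599 / 57600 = -1.40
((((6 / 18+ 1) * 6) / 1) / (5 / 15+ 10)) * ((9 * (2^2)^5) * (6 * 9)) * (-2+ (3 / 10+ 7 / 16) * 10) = 64198656 / 31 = 2070924.39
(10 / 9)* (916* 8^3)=4689920 / 9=521102.22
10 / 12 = 5 / 6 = 0.83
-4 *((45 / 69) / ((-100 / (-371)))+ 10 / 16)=-2801 / 230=-12.18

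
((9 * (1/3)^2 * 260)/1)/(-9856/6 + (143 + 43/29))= -11310/65171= -0.17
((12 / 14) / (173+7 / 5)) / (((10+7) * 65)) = 3 / 674492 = 0.00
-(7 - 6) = -1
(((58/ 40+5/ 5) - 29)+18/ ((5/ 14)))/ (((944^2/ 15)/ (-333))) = -476523/ 3564544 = -0.13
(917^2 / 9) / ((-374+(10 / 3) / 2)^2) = 840889 / 1247689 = 0.67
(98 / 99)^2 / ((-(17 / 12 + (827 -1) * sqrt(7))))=653072 / 2246826713373 -126926464 * sqrt(7) / 748942237791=-0.00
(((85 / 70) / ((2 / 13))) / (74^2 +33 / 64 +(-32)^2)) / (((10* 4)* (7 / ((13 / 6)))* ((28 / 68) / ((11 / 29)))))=0.00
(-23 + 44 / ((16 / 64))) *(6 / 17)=54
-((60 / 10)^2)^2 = -1296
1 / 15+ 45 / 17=692 / 255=2.71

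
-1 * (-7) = 7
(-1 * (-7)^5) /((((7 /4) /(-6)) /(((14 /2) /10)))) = -201684 /5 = -40336.80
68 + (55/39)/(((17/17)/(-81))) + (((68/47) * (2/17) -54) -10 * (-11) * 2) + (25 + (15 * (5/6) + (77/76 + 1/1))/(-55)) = 369498507/2553980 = 144.68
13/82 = 0.16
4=4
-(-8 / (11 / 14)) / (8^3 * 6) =7 / 2112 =0.00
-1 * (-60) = 60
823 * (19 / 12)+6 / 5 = 78257 / 60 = 1304.28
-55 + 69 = 14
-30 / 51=-10 / 17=-0.59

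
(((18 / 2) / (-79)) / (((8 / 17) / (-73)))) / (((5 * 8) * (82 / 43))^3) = 888013683 / 22301732864000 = 0.00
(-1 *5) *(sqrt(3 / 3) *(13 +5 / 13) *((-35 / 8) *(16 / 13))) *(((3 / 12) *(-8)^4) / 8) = 7795200 / 169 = 46125.44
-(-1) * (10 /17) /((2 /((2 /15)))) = 2 /51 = 0.04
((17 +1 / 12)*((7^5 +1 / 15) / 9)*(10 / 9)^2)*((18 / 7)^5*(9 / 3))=223265073600 / 16807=13284052.69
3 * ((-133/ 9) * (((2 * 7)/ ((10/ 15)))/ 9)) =-931/ 9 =-103.44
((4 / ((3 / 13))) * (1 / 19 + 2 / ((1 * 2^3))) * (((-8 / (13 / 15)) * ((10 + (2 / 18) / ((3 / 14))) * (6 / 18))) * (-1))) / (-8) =-32660 / 1539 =-21.22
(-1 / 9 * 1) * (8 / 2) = -4 / 9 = -0.44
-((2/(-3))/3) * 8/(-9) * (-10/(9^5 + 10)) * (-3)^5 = -0.01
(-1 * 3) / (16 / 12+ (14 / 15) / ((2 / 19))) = -5 / 17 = -0.29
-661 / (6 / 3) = -661 / 2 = -330.50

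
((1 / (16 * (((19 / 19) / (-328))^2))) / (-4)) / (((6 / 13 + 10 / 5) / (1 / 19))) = -21853 / 608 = -35.94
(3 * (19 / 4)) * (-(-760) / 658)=5415 / 329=16.46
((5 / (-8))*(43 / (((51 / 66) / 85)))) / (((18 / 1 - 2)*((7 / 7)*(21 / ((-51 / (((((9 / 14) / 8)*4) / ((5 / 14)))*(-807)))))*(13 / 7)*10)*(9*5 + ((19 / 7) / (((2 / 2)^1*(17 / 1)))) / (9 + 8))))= -406673575 / 550222568064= -0.00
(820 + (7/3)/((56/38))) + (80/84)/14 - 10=811.65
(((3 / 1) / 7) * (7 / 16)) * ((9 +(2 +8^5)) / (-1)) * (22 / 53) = -1081707 / 424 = -2551.20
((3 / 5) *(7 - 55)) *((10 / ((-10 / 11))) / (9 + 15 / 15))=792 / 25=31.68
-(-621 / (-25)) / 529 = -27 / 575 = -0.05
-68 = -68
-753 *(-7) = 5271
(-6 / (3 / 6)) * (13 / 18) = -26 / 3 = -8.67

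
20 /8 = 5 /2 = 2.50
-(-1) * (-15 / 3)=-5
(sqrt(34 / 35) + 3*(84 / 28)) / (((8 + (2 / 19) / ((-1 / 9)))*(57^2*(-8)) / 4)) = -1 / 5092 - sqrt(1190) / 1603980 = -0.00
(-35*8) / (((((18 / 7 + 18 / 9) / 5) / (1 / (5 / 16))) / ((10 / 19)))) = -515.79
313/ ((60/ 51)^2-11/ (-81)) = 205.94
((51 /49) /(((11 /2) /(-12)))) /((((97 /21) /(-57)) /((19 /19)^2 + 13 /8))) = 78489 /1067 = 73.56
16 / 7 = 2.29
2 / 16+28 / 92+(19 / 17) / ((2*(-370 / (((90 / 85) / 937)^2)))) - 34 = -4929186787221441 / 146830236165880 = -33.57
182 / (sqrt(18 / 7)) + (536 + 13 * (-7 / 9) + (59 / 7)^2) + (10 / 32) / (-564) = 91 * sqrt(14) / 3 + 791843233 / 1326528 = 710.43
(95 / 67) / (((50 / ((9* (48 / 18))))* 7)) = 228 / 2345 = 0.10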